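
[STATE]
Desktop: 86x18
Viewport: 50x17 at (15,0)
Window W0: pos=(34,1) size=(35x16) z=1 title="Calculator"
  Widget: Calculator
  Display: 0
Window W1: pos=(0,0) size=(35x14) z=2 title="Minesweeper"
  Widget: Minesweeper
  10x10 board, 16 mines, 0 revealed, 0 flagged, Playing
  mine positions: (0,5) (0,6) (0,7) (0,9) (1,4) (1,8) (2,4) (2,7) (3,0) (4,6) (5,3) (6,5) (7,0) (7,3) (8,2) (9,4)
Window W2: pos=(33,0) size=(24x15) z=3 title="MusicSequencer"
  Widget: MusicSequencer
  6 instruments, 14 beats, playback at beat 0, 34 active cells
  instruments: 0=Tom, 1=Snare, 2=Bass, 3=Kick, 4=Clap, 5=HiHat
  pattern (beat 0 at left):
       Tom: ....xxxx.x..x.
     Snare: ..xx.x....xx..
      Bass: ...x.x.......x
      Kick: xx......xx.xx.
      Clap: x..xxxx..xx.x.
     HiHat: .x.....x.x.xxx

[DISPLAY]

━━━━━━━━━━━━━━━━━━┏━━━━━━━━━━━━━━━━━━━━━━┓        
                  ┃ MusicSequencer       ┃━━━━━━━━
──────────────────┠──────────────────────┨        
                  ┃      ▼1234567890123  ┃────────
                  ┃   Tom····████·█··█·  ┃        
                  ┃ Snare··██·█····██··  ┃        
                  ┃  Bass···█·█·······█  ┃        
                  ┃  Kick██······██·██·  ┃        
                  ┃  Clap█··████··██·█·  ┃        
                  ┃ HiHat·█·····█·█·███  ┃        
                  ┃                      ┃        
                  ┃                      ┃        
                  ┃                      ┃        
━━━━━━━━━━━━━━━━━━┃                      ┃        
                  ┗━━━━━━━━━━━━━━━━━━━━━━┛        
                   ┃└───┴───┴───┴───┘             
                   ┗━━━━━━━━━━━━━━━━━━━━━━━━━━━━━━


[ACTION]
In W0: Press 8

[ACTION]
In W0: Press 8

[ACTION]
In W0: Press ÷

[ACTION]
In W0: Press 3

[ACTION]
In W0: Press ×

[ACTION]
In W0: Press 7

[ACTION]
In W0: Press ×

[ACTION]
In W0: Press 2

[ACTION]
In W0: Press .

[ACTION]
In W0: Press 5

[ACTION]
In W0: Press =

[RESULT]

━━━━━━━━━━━━━━━━━━┏━━━━━━━━━━━━━━━━━━━━━━┓        
                  ┃ MusicSequencer       ┃━━━━━━━━
──────────────────┠──────────────────────┨        
                  ┃      ▼1234567890123  ┃────────
                  ┃   Tom····████·█··█·  ┃513.3333
                  ┃ Snare··██·█····██··  ┃        
                  ┃  Bass···█·█·······█  ┃        
                  ┃  Kick██······██·██·  ┃        
                  ┃  Clap█··████··██·█·  ┃        
                  ┃ HiHat·█·····█·█·███  ┃        
                  ┃                      ┃        
                  ┃                      ┃        
                  ┃                      ┃        
━━━━━━━━━━━━━━━━━━┃                      ┃        
                  ┗━━━━━━━━━━━━━━━━━━━━━━┛        
                   ┃└───┴───┴───┴───┘             
                   ┗━━━━━━━━━━━━━━━━━━━━━━━━━━━━━━


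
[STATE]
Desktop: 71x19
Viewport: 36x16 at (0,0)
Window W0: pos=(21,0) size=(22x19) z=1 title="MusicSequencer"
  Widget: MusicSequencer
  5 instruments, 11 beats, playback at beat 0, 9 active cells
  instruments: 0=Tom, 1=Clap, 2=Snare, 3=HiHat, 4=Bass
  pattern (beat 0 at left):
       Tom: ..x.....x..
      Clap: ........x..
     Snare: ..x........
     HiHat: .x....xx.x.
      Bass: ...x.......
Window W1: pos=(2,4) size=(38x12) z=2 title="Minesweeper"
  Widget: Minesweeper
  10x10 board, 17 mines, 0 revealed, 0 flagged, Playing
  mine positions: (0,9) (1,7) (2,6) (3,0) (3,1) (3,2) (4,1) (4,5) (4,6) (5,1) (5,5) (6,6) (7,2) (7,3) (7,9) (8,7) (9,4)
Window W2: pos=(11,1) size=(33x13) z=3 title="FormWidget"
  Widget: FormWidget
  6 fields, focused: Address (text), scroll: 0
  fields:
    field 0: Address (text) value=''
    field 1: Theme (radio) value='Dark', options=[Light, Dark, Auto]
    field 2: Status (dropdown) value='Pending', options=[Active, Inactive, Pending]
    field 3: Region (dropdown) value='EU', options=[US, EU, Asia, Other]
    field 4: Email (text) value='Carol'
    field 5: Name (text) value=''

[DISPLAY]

                     ┏━━━━━━━━━━━━━━
           ┏━━━━━━━━━━━━━━━━━━━━━━━━
           ┃ FormWidget             
           ┠────────────────────────
  ┏━━━━━━━━┃> Address:    [         
  ┃ Mineswe┃  Theme:      ( ) Light 
  ┠────────┃  Status:     [Pending  
  ┃■■■■■■■■┃  Region:     [EU       
  ┃■■■■■■■■┃  Email:      [Carol    
  ┃■■■■■■■■┃  Name:       [         
  ┃■■■■■■■■┃                        
  ┃■■■■■■■■┃                        
  ┃■■■■■■■■┃                        
  ┃■■■■■■■■┗━━━━━━━━━━━━━━━━━━━━━━━━
  ┃■■■■■■■■■■                       
  ┗━━━━━━━━━━━━━━━━━━━━━━━━━━━━━━━━━


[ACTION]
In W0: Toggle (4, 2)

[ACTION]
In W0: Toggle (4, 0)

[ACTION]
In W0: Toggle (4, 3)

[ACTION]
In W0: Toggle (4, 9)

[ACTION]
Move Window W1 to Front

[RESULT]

                     ┏━━━━━━━━━━━━━━
           ┏━━━━━━━━━━━━━━━━━━━━━━━━
           ┃ FormWidget             
           ┠────────────────────────
  ┏━━━━━━━━━━━━━━━━━━━━━━━━━━━━━━━━━
  ┃ Minesweeper                     
  ┠─────────────────────────────────
  ┃■■■■■■■■■■                       
  ┃■■■■■■■■■■                       
  ┃■■■■■■■■■■                       
  ┃■■■■■■■■■■                       
  ┃■■■■■■■■■■                       
  ┃■■■■■■■■■■                       
  ┃■■■■■■■■■■                       
  ┃■■■■■■■■■■                       
  ┗━━━━━━━━━━━━━━━━━━━━━━━━━━━━━━━━━


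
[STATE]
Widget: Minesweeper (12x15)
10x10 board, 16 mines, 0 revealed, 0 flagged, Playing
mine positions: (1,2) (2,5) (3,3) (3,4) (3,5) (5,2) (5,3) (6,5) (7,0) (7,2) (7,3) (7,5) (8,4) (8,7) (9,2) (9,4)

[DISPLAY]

■■■■■■■■■■  
■■■■■■■■■■  
■■■■■■■■■■  
■■■■■■■■■■  
■■■■■■■■■■  
■■■■■■■■■■  
■■■■■■■■■■  
■■■■■■■■■■  
■■■■■■■■■■  
■■■■■■■■■■  
            
            
            
            
            


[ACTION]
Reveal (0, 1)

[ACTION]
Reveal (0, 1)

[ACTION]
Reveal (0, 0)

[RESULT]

 1■■■■■■■■  
 1■■■■■■■■  
 12■■■■■■■  
  1■■■■■■■  
 13■■■■■■■  
 1■■■■■■■■  
13■■■■■■■■  
■■■■■■■■■■  
■■■■■■■■■■  
■■■■■■■■■■  
            
            
            
            
            


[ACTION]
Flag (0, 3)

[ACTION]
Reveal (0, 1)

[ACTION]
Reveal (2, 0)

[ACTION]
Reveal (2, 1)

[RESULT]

 1■⚑■■■■■■  
 1■■■■■■■■  
 12■■■■■■■  
  1■■■■■■■  
 13■■■■■■■  
 1■■■■■■■■  
13■■■■■■■■  
■■■■■■■■■■  
■■■■■■■■■■  
■■■■■■■■■■  
            
            
            
            
            


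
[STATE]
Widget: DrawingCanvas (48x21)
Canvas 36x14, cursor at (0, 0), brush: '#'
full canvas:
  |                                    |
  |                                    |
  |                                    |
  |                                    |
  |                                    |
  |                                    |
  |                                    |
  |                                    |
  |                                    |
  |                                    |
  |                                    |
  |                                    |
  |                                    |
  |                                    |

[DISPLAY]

+                                               
                                                
                                                
                                                
                                                
                                                
                                                
                                                
                                                
                                                
                                                
                                                
                                                
                                                
                                                
                                                
                                                
                                                
                                                
                                                
                                                


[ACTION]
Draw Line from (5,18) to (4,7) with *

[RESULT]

+                                               
                                                
                                                
                                                
       ******                                   
             ******                             
                                                
                                                
                                                
                                                
                                                
                                                
                                                
                                                
                                                
                                                
                                                
                                                
                                                
                                                
                                                


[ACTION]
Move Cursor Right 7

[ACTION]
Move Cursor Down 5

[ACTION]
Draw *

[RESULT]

                                                
                                                
                                                
                                                
       ******                                   
       *     ******                             
                                                
                                                
                                                
                                                
                                                
                                                
                                                
                                                
                                                
                                                
                                                
                                                
                                                
                                                
                                                


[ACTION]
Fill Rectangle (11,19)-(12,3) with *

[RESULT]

                                                
                                                
                                                
                                                
       ******                                   
       *     ******                             
                                                
                                                
                                                
                                                
                                                
   *****************                            
   *****************                            
                                                
                                                
                                                
                                                
                                                
                                                
                                                
                                                


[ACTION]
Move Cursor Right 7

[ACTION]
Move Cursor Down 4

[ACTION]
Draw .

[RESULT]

                                                
                                                
                                                
                                                
       ******                                   
       *     ******                             
                                                
                                                
                                                
              .                                 
                                                
   *****************                            
   *****************                            
                                                
                                                
                                                
                                                
                                                
                                                
                                                
                                                


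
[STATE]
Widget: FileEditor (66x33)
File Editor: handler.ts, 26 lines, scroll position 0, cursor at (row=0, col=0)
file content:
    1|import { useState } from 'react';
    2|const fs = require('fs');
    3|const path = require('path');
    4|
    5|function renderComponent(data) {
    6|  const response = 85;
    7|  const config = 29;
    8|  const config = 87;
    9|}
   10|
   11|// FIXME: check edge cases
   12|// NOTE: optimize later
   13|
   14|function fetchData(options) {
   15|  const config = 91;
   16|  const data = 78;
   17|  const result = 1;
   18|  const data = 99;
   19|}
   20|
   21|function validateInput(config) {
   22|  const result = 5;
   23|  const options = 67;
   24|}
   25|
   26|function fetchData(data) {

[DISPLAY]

█mport { useState } from 'react';                                ▲
const fs = require('fs');                                        █
const path = require('path');                                    ░
                                                                 ░
function renderComponent(data) {                                 ░
  const response = 85;                                           ░
  const config = 29;                                             ░
  const config = 87;                                             ░
}                                                                ░
                                                                 ░
// FIXME: check edge cases                                       ░
// NOTE: optimize later                                          ░
                                                                 ░
function fetchData(options) {                                    ░
  const config = 91;                                             ░
  const data = 78;                                               ░
  const result = 1;                                              ░
  const data = 99;                                               ░
}                                                                ░
                                                                 ░
function validateInput(config) {                                 ░
  const result = 5;                                              ░
  const options = 67;                                            ░
}                                                                ░
                                                                 ░
function fetchData(data) {                                       ░
                                                                 ░
                                                                 ░
                                                                 ░
                                                                 ░
                                                                 ░
                                                                 ░
                                                                 ▼


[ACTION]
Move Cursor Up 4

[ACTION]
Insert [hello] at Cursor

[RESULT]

hello█mport { useState } from 'react';                           ▲
const fs = require('fs');                                        █
const path = require('path');                                    ░
                                                                 ░
function renderComponent(data) {                                 ░
  const response = 85;                                           ░
  const config = 29;                                             ░
  const config = 87;                                             ░
}                                                                ░
                                                                 ░
// FIXME: check edge cases                                       ░
// NOTE: optimize later                                          ░
                                                                 ░
function fetchData(options) {                                    ░
  const config = 91;                                             ░
  const data = 78;                                               ░
  const result = 1;                                              ░
  const data = 99;                                               ░
}                                                                ░
                                                                 ░
function validateInput(config) {                                 ░
  const result = 5;                                              ░
  const options = 67;                                            ░
}                                                                ░
                                                                 ░
function fetchData(data) {                                       ░
                                                                 ░
                                                                 ░
                                                                 ░
                                                                 ░
                                                                 ░
                                                                 ░
                                                                 ▼


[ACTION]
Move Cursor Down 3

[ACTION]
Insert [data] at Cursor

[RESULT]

helloimport { useState } from 'react';                           ▲
const fs = require('fs');                                        █
const path = require('path');                                    ░
data█                                                            ░
function renderComponent(data) {                                 ░
  const response = 85;                                           ░
  const config = 29;                                             ░
  const config = 87;                                             ░
}                                                                ░
                                                                 ░
// FIXME: check edge cases                                       ░
// NOTE: optimize later                                          ░
                                                                 ░
function fetchData(options) {                                    ░
  const config = 91;                                             ░
  const data = 78;                                               ░
  const result = 1;                                              ░
  const data = 99;                                               ░
}                                                                ░
                                                                 ░
function validateInput(config) {                                 ░
  const result = 5;                                              ░
  const options = 67;                                            ░
}                                                                ░
                                                                 ░
function fetchData(data) {                                       ░
                                                                 ░
                                                                 ░
                                                                 ░
                                                                 ░
                                                                 ░
                                                                 ░
                                                                 ▼


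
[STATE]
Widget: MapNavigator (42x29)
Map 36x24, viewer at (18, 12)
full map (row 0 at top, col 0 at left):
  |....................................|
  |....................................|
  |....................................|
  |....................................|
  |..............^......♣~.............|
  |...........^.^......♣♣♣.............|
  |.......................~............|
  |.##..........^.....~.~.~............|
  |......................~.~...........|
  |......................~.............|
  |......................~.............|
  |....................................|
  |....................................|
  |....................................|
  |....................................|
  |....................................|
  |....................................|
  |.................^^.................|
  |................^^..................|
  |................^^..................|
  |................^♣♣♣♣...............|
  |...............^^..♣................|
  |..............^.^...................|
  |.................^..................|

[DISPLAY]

                                          
                                          
   ....................................   
   ....................................   
   ....................................   
   ....................................   
   ..............^......♣~.............   
   ...........^.^......♣♣♣.............   
   .......................~............   
   .##..........^.....~.~.~............   
   ......................~.~...........   
   ......................~.............   
   ......................~.............   
   ....................................   
   ..................@.................   
   ....................................   
   ....................................   
   ....................................   
   ....................................   
   .................^^.................   
   ................^^..................   
   ................^^..................   
   ................^♣♣♣♣...............   
   ...............^^..♣................   
   ..............^.^...................   
   .................^..................   
                                          
                                          
                                          


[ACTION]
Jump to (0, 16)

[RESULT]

                     .....................
                     .....................
                     ..............^......
                     ...........^.^......♣
                     .....................
                     .##..........^.....~.
                     .....................
                     .....................
                     .....................
                     .....................
                     .....................
                     .....................
                     .....................
                     .....................
                     @....................
                     .................^^..
                     ................^^...
                     ................^^...
                     ................^♣♣♣♣
                     ...............^^..♣.
                     ..............^.^....
                     .................^...
                                          
                                          
                                          
                                          
                                          
                                          
                                          


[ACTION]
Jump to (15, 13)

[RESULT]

                                          
      ....................................
      ....................................
      ....................................
      ....................................
      ..............^......♣~.............
      ...........^.^......♣♣♣.............
      .......................~............
      .##..........^.....~.~.~............
      ......................~.~...........
      ......................~.............
      ......................~.............
      ....................................
      ....................................
      ...............@....................
      ....................................
      ....................................
      ....................................
      .................^^.................
      ................^^..................
      ................^^..................
      ................^♣♣♣♣...............
      ...............^^..♣................
      ..............^.^...................
      .................^..................
                                          
                                          
                                          
                                          


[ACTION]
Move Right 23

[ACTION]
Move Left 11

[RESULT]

                                          
.................................         
.................................         
.................................         
.................................         
...........^......♣~.............         
........^.^......♣♣♣.............         
....................~............         
..........^.....~.~.~............         
...................~.~...........         
...................~.............         
...................~.............         
.................................         
.................................         
.....................@...........         
.................................         
.................................         
.................................         
..............^^.................         
.............^^..................         
.............^^..................         
.............^♣♣♣♣...............         
............^^..♣................         
...........^.^...................         
..............^..................         
                                          
                                          
                                          
                                          


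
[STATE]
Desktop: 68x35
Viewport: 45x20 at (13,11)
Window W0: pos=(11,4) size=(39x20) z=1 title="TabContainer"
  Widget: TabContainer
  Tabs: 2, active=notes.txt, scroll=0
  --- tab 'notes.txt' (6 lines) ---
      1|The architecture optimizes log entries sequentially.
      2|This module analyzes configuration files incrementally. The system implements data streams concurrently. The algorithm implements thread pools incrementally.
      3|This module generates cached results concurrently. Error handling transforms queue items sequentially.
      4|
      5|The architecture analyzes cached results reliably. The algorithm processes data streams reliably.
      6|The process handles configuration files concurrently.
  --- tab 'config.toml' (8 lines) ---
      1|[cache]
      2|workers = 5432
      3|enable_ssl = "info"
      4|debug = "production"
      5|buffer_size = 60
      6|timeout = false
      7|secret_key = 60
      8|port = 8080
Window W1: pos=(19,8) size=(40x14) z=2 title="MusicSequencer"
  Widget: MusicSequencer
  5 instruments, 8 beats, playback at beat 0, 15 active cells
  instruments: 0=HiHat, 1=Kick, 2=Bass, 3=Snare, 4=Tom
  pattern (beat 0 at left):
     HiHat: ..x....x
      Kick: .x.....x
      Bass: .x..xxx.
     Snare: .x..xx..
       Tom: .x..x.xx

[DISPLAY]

his mo┃      ▼1234567                        
      ┃ HiHat··█····█                        
he arc┃  Kick·█·····█                        
he pro┃  Bass·█··███·                        
      ┃ Snare·█··██··                        
      ┃   Tom·█··█·██                        
      ┃                                      
      ┃                                      
      ┃                                      
      ┃                                      
      ┗━━━━━━━━━━━━━━━━━━━━━━━━━━━━━━━━━━━━━━
                                    ┃        
━━━━━━━━━━━━━━━━━━━━━━━━━━━━━━━━━━━━┛        
                                             
                                             
                                             
                                             
                                             
                                             
                                             


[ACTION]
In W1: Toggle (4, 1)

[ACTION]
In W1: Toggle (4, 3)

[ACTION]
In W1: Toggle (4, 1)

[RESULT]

his mo┃      ▼1234567                        
      ┃ HiHat··█····█                        
he arc┃  Kick·█·····█                        
he pro┃  Bass·█··███·                        
      ┃ Snare·█··██··                        
      ┃   Tom·█·██·██                        
      ┃                                      
      ┃                                      
      ┃                                      
      ┃                                      
      ┗━━━━━━━━━━━━━━━━━━━━━━━━━━━━━━━━━━━━━━
                                    ┃        
━━━━━━━━━━━━━━━━━━━━━━━━━━━━━━━━━━━━┛        
                                             
                                             
                                             
                                             
                                             
                                             
                                             


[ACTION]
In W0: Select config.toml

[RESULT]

nable_┃      ▼1234567                        
ebug =┃ HiHat··█····█                        
uffer_┃  Kick·█·····█                        
imeout┃  Bass·█··███·                        
ecret_┃ Snare·█··██··                        
ort = ┃   Tom·█·██·██                        
      ┃                                      
      ┃                                      
      ┃                                      
      ┃                                      
      ┗━━━━━━━━━━━━━━━━━━━━━━━━━━━━━━━━━━━━━━
                                    ┃        
━━━━━━━━━━━━━━━━━━━━━━━━━━━━━━━━━━━━┛        
                                             
                                             
                                             
                                             
                                             
                                             
                                             


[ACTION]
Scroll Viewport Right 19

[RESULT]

   ▼1234567                        ┃         
Hat··█····█                        ┃         
ick·█·····█                        ┃         
ass·█··███·                        ┃         
are·█··██··                        ┃         
Tom·█·██·██                        ┃         
                                   ┃         
                                   ┃         
                                   ┃         
                                   ┃         
━━━━━━━━━━━━━━━━━━━━━━━━━━━━━━━━━━━┛         
                          ┃                  
━━━━━━━━━━━━━━━━━━━━━━━━━━┛                  
                                             
                                             
                                             
                                             
                                             
                                             
                                             


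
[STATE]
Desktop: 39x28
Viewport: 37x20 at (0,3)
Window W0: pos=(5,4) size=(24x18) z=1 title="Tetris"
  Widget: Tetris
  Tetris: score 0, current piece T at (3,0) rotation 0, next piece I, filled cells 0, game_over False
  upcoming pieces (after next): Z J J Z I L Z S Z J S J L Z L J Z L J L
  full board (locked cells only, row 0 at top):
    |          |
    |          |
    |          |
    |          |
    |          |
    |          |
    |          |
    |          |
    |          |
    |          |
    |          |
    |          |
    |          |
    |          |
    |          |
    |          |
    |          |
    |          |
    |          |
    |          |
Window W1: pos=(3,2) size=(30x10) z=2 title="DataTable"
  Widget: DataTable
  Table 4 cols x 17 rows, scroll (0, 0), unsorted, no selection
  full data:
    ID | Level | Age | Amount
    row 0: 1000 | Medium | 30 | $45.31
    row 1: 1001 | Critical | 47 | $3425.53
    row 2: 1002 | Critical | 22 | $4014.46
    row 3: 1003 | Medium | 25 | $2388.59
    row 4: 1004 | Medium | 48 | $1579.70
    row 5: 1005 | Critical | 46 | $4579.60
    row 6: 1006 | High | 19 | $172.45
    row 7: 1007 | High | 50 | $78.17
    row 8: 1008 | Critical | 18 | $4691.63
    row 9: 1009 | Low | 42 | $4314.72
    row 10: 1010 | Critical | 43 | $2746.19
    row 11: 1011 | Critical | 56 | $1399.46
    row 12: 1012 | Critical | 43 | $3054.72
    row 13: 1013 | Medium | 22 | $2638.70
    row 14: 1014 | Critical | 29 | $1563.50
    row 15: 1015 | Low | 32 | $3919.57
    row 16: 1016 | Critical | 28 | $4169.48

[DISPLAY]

   ┃ DataTable                  ┃    
   ┠────────────────────────────┨    
   ┃ID  │Level   │Age│Amount    ┃    
   ┃────┼────────┼───┼────────  ┃    
   ┃1000│Medium  │30 │$45.31    ┃    
   ┃1001│Critical│47 │$3425.53  ┃    
   ┃1002│Critical│22 │$4014.46  ┃    
   ┃1003│Medium  │25 │$2388.59  ┃    
   ┗━━━━━━━━━━━━━━━━━━━━━━━━━━━━┛    
     ┃          │           ┃        
     ┃          │Score:     ┃        
     ┃          │0          ┃        
     ┃          │           ┃        
     ┃          │           ┃        
     ┃          │           ┃        
     ┃          │           ┃        
     ┃          │           ┃        
     ┃          │           ┃        
     ┗━━━━━━━━━━━━━━━━━━━━━━┛        
                                     


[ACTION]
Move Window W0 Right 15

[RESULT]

   ┃ DataTable                  ┃    
   ┠────────────────────────────┨━━━━
   ┃ID  │Level   │Age│Amount    ┃    
   ┃────┼────────┼───┼────────  ┃────
   ┃1000│Medium  │30 │$45.31    ┃    
   ┃1001│Critical│47 │$3425.53  ┃    
   ┃1002│Critical│22 │$4014.46  ┃    
   ┃1003│Medium  │25 │$2388.59  ┃    
   ┗━━━━━━━━━━━━━━━━━━━━━━━━━━━━┛    
               ┃          │          
               ┃          │Score:    
               ┃          │0         
               ┃          │          
               ┃          │          
               ┃          │          
               ┃          │          
               ┃          │          
               ┃          │          
               ┗━━━━━━━━━━━━━━━━━━━━━
                                     


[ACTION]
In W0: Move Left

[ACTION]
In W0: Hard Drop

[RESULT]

   ┃ DataTable                  ┃    
   ┠────────────────────────────┨━━━━
   ┃ID  │Level   │Age│Amount    ┃    
   ┃────┼────────┼───┼────────  ┃────
   ┃1000│Medium  │30 │$45.31    ┃    
   ┃1001│Critical│47 │$3425.53  ┃    
   ┃1002│Critical│22 │$4014.46  ┃    
   ┃1003│Medium  │25 │$2388.59  ┃    
   ┗━━━━━━━━━━━━━━━━━━━━━━━━━━━━┛    
               ┃          │          
               ┃          │Score:    
               ┃          │0         
               ┃          │          
               ┃          │          
               ┃          │          
               ┃          │          
               ┃   ▒      │          
               ┃  ▒▒▒     │          
               ┗━━━━━━━━━━━━━━━━━━━━━
                                     


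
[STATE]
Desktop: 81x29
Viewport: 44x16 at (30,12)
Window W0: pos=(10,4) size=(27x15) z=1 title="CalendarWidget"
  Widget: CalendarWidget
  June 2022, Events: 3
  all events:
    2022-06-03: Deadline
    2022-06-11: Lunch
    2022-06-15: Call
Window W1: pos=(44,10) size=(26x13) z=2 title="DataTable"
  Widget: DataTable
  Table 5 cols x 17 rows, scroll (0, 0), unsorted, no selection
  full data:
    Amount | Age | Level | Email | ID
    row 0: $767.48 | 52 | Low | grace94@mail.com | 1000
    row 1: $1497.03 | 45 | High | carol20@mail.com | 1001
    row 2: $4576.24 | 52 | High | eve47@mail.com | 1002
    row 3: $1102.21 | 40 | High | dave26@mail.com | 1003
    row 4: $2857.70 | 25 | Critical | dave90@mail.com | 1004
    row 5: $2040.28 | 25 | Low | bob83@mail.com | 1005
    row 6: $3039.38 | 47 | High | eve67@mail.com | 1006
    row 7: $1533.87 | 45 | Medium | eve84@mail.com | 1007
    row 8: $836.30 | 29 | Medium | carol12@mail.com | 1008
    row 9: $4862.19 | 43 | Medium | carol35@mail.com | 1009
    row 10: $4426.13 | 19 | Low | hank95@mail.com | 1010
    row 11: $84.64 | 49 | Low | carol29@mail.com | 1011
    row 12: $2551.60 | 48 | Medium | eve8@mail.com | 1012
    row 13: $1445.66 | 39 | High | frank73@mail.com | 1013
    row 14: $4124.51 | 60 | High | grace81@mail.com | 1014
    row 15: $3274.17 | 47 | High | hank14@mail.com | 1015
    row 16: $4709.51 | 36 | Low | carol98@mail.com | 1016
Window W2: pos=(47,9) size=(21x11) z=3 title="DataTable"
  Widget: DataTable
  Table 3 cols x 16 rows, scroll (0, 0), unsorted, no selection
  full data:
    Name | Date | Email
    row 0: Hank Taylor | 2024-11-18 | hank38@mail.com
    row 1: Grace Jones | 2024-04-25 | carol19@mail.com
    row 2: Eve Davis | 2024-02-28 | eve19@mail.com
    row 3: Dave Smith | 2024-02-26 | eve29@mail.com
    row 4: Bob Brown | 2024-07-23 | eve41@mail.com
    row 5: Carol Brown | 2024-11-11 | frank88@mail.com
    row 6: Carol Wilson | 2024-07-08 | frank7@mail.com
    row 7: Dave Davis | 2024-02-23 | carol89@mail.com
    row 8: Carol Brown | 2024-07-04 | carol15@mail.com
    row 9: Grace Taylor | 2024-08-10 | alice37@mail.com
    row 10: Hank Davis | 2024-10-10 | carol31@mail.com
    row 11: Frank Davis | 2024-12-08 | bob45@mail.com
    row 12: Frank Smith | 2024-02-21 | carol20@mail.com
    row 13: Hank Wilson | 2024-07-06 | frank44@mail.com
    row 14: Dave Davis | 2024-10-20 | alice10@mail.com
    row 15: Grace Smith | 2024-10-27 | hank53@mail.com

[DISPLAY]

6     ┃       ┠──┃Name        │Date  ┃─┨    
      ┃       ┃Am┃────────────┼──────┃m┃    
      ┃       ┃──┃Hank Taylor │2024-1┃─┃    
      ┃       ┃$7┃Grace Jones │2024-0┃r┃    
      ┃       ┃$1┃Eve Davis   │2024-0┃a┃    
      ┃       ┃$4┃Dave Smith  │2024-0┃v┃    
━━━━━━┛       ┃$1┃Bob Brown   │2024-0┃a┃    
              ┃$2┗━━━━━━━━━━━━━━━━━━━┛a┃    
              ┃$2040.28│25 │Low     │bo┃    
              ┃$3039.38│47 │High    │ev┃    
              ┗━━━━━━━━━━━━━━━━━━━━━━━━┛    
                                            
                                            
                                            
                                            
                                            


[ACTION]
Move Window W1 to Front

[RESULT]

6     ┃       ┠────────────────────────┨    
      ┃       ┃Amount  │Age│Level   │Em┃    
      ┃       ┃────────┼───┼────────┼──┃    
      ┃       ┃$767.48 │52 │Low     │gr┃    
      ┃       ┃$1497.03│45 │High    │ca┃    
      ┃       ┃$4576.24│52 │High    │ev┃    
━━━━━━┛       ┃$1102.21│40 │High    │da┃    
              ┃$2857.70│25 │Critical│da┃    
              ┃$2040.28│25 │Low     │bo┃    
              ┃$3039.38│47 │High    │ev┃    
              ┗━━━━━━━━━━━━━━━━━━━━━━━━┛    
                                            
                                            
                                            
                                            
                                            


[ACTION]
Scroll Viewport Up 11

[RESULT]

                                            
                                            
                                            
━━━━━━┓                                     
      ┃                                     
──────┨                                     
      ┃                                     
u     ┃                                     
 5    ┃          ┏━━━━━━━━━━━━━━━━━━━┓      
12    ┃       ┏━━━━━━━━━━━━━━━━━━━━━━━━┓    
19    ┃       ┃ DataTable              ┃    
6     ┃       ┠────────────────────────┨    
      ┃       ┃Amount  │Age│Level   │Em┃    
      ┃       ┃────────┼───┼────────┼──┃    
      ┃       ┃$767.48 │52 │Low     │gr┃    
      ┃       ┃$1497.03│45 │High    │ca┃    
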